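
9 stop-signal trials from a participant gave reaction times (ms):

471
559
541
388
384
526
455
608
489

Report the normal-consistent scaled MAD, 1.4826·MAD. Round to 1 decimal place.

77.1 ms

Sorted: 384, 388, 455, 471, 489, 526, 541, 559, 608 → median = 489
|x − 489| sorted: 0, 18, 34, 37, 52, 70, 101, 105, 119 → MAD = 52
Robust SD ≈ 1.4826 × 52 = 77.095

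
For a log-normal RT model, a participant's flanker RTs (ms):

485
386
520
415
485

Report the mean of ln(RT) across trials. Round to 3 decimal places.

ln(RT): 6.1841, 5.9558, 6.2538, 6.0283, 6.1841
Σ ln(RT) = 30.6062
Mean = 30.6062/5 = 6.12125

6.121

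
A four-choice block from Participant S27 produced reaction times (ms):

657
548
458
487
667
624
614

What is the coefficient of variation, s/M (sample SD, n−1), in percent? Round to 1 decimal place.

n = 7, Σ = 4055, M = 579.2857
Σ(x−M)² = 41143.429; s = √(41143.429/6) = 82.8084
CV = 82.8084 / 579.2857 = 0.14295 = 14.295%

14.3%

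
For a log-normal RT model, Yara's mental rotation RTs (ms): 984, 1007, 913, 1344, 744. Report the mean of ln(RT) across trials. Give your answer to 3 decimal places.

ln(RT): 6.8916, 6.9147, 6.8167, 7.2034, 6.6120
Σ ln(RT) = 34.4385
Mean = 34.4385/5 = 6.88771

6.888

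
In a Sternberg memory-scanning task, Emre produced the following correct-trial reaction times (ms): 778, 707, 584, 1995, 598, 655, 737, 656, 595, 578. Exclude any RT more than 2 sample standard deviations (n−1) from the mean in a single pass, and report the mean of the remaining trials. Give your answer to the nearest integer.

654 ms

n = 10, ΣRT = 7883, M = 788.300
Σ(x−M)² = 1660288.10; s = √(1660288.10/9) = 429.507
Cutoffs: 788.300 ± 2·429.507 → [-70.7, 1647.3]
Outside: 1995 → excluded.
Retained (n=9): Σ = 5888, mean = 5888/9 = 654.222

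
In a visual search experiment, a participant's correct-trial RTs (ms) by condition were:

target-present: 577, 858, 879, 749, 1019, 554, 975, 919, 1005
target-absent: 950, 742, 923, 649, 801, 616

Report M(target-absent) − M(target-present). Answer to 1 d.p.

-57.1 ms

M(target-present) = 7535/9 = 837.222
M(target-absent) = 4681/6 = 780.167
Difference = 780.167 − 837.222 = -57.056 ms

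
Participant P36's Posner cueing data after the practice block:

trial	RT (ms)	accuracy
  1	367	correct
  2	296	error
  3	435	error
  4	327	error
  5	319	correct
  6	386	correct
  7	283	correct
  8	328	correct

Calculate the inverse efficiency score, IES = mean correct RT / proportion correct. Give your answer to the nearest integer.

Correct trials (n=5): 367, 319, 386, 283, 328
Mean correct RT = 1683/5 = 336.6000 ms
Proportion correct = 5/8
IES = 336.6000 / (5/8) = 538.560 ms

539 ms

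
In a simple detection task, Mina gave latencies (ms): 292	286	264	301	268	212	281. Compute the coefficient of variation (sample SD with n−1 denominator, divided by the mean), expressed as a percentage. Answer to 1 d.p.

n = 7, Σ = 1904, M = 272.0000
Σ(x−M)² = 5198.000; s = √(5198.000/6) = 29.4335
CV = 29.4335 / 272.0000 = 0.10821 = 10.821%

10.8%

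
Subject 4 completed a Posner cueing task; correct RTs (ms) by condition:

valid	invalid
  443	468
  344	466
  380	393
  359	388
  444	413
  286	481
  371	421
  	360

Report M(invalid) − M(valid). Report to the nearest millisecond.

48 ms

M(valid) = 2627/7 = 375.286
M(invalid) = 3390/8 = 423.750
Difference = 423.750 − 375.286 = 48.464 ms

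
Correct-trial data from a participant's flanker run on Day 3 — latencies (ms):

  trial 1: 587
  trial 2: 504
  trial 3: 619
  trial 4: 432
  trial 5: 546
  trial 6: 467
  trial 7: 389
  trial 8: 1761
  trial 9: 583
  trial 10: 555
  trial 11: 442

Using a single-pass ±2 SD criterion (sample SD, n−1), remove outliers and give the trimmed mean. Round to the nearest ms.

n = 11, ΣRT = 6885, M = 625.909
Σ(x−M)² = 1470910.91; s = √(1470910.91/10) = 383.525
Cutoffs: 625.909 ± 2·383.525 → [-141.1, 1393.0]
Outside: 1761 → excluded.
Retained (n=10): Σ = 5124, mean = 5124/10 = 512.400

512 ms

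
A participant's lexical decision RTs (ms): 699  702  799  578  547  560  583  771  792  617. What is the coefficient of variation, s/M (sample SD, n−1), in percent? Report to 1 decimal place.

n = 10, Σ = 6648, M = 664.8000
Σ(x−M)² = 89391.600; s = √(89391.600/9) = 99.6614
CV = 99.6614 / 664.8000 = 0.14991 = 14.991%

15.0%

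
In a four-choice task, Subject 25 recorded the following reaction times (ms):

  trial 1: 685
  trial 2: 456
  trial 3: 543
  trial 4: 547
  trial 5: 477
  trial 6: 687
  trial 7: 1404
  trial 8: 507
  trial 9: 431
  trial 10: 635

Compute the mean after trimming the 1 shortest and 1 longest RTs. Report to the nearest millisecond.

Sorted: 431, 456, 477, 507, 543, 547, 635, 685, 687, 1404
Drop lowest 1 (431) and highest 1 (1404)
Remaining (n=8): Σ = 4537, mean = 4537/8 = 567.125

567 ms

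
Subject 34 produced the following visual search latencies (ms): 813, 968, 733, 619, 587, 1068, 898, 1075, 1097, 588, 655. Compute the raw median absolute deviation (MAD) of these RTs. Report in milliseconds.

194 ms

Sorted: 587, 588, 619, 655, 733, 813, 898, 968, 1068, 1075, 1097 → median = 813
|x − 813|: 0, 155, 80, 194, 226, 255, 85, 262, 284, 225, 158
Sorted deviations: 0, 80, 85, 155, 158, 194, 225, 226, 255, 262, 284 → MAD = 194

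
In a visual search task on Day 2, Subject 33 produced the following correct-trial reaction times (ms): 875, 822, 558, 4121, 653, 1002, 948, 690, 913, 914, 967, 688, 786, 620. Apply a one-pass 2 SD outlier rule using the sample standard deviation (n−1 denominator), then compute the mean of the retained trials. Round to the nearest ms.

n = 14, ΣRT = 14557, M = 1039.786
Σ(x−M)² = 10483964.36; s = √(10483964.36/13) = 898.031
Cutoffs: 1039.786 ± 2·898.031 → [-756.3, 2835.8]
Outside: 4121 → excluded.
Retained (n=13): Σ = 10436, mean = 10436/13 = 802.769

803 ms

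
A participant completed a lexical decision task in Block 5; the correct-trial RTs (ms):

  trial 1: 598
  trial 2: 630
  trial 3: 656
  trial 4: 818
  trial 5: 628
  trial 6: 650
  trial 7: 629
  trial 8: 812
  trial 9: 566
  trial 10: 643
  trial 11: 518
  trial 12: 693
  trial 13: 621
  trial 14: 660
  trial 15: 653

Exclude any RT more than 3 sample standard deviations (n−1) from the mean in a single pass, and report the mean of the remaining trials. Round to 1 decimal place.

651.7 ms

n = 15, ΣRT = 9775, M = 651.667
Σ(x−M)² = 85819.33; s = √(85819.33/14) = 78.294
Cutoffs: 651.667 ± 3·78.294 → [416.8, 886.5]
No RTs fall outside the cutoffs; all 15 retained. Mean = 9775/15 = 651.667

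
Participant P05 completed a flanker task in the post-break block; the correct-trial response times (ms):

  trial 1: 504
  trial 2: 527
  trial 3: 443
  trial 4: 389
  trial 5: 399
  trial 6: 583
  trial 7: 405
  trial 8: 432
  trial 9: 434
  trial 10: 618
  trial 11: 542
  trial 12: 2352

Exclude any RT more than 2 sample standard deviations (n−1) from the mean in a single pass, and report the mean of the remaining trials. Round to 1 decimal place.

479.6 ms

n = 12, ΣRT = 7628, M = 635.667
Σ(x−M)² = 3276136.67; s = √(3276136.67/11) = 545.739
Cutoffs: 635.667 ± 2·545.739 → [-455.8, 1727.1]
Outside: 2352 → excluded.
Retained (n=11): Σ = 5276, mean = 5276/11 = 479.636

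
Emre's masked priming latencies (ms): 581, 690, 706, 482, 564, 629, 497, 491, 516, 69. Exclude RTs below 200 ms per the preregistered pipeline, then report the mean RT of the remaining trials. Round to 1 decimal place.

572.9 ms

Excluded: 69
Retained (n=9): Σ = 5156
Mean = 5156/9 = 572.8889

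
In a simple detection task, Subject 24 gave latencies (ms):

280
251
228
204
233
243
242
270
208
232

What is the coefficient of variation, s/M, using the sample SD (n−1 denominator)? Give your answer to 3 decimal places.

n = 10, Σ = 2391, M = 239.1000
Σ(x−M)² = 5202.900; s = √(5202.900/9) = 24.0437
CV = 24.0437 / 239.1000 = 0.10056

0.101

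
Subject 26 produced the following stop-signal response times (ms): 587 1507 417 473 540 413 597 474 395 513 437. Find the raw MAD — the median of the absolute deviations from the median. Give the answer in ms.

Sorted: 395, 413, 417, 437, 473, 474, 513, 540, 587, 597, 1507 → median = 474
|x − 474|: 113, 1033, 57, 1, 66, 61, 123, 0, 79, 39, 37
Sorted deviations: 0, 1, 37, 39, 57, 61, 66, 79, 113, 123, 1033 → MAD = 61

61 ms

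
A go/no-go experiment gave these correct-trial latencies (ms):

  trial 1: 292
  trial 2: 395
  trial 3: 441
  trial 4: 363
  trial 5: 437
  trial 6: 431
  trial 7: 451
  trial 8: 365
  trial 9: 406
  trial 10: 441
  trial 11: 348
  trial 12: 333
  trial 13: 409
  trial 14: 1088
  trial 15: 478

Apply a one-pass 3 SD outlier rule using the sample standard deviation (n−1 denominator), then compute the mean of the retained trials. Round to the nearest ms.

n = 15, ΣRT = 6678, M = 445.200
Σ(x−M)² = 478668.40; s = √(478668.40/14) = 184.907
Cutoffs: 445.200 ± 3·184.907 → [-109.5, 999.9]
Outside: 1088 → excluded.
Retained (n=14): Σ = 5590, mean = 5590/14 = 399.286

399 ms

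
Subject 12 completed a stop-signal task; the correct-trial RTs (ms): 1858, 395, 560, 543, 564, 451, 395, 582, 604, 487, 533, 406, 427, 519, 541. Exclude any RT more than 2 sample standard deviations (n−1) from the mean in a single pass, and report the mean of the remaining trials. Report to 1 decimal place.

500.5 ms

n = 15, ΣRT = 8865, M = 591.000
Σ(x−M)² = 1788950.00; s = √(1788950.00/14) = 357.466
Cutoffs: 591.000 ± 2·357.466 → [-123.9, 1305.9]
Outside: 1858 → excluded.
Retained (n=14): Σ = 7007, mean = 7007/14 = 500.500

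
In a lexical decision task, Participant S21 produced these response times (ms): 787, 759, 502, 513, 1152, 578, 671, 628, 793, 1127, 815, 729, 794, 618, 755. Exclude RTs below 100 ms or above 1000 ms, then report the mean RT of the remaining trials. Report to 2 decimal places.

Excluded: 1127, 1152
Retained (n=13): Σ = 8942
Mean = 8942/13 = 687.8462

687.85 ms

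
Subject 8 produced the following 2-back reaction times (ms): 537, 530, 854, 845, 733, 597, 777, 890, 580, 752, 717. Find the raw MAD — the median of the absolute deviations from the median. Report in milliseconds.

Sorted: 530, 537, 580, 597, 717, 733, 752, 777, 845, 854, 890 → median = 733
|x − 733|: 196, 203, 121, 112, 0, 136, 44, 157, 153, 19, 16
Sorted deviations: 0, 16, 19, 44, 112, 121, 136, 153, 157, 196, 203 → MAD = 121

121 ms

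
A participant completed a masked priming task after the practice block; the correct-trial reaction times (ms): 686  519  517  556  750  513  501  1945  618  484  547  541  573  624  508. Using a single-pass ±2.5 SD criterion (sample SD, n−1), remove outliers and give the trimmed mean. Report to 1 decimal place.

566.9 ms

n = 15, ΣRT = 9882, M = 658.800
Σ(x−M)² = 1849654.40; s = √(1849654.40/14) = 363.481
Cutoffs: 658.800 ± 2.5·363.481 → [-249.9, 1567.5]
Outside: 1945 → excluded.
Retained (n=14): Σ = 7937, mean = 7937/14 = 566.929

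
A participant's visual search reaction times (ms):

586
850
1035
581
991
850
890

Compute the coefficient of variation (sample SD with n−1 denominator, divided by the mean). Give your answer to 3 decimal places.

0.218

n = 7, Σ = 5783, M = 826.1429
Σ(x−M)² = 193778.857; s = √(193778.857/6) = 179.7122
CV = 179.7122 / 826.1429 = 0.21753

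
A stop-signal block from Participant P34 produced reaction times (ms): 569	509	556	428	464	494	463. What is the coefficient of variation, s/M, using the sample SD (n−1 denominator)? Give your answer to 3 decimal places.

0.103

n = 7, Σ = 3483, M = 497.5714
Σ(x−M)² = 15821.714; s = √(15821.714/6) = 51.3513
CV = 51.3513 / 497.5714 = 0.10320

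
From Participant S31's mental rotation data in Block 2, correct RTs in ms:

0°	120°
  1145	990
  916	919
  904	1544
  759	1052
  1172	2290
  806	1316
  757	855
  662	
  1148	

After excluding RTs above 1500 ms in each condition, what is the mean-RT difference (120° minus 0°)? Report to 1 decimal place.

107.6 ms

120°: exclude 1544, 2290
M(0°) = 8269/9 = 918.778
M(120°) = 5132/5 = 1026.400
Difference = 1026.400 − 918.778 = 107.622 ms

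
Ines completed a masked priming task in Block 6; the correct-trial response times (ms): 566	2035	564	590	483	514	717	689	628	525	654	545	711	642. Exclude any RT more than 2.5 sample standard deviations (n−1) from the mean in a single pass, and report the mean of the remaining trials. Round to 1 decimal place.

602.2 ms

n = 14, ΣRT = 9863, M = 704.500
Σ(x−M)² = 1978023.50; s = √(1978023.50/13) = 390.071
Cutoffs: 704.500 ± 2.5·390.071 → [-270.7, 1679.7]
Outside: 2035 → excluded.
Retained (n=13): Σ = 7828, mean = 7828/13 = 602.154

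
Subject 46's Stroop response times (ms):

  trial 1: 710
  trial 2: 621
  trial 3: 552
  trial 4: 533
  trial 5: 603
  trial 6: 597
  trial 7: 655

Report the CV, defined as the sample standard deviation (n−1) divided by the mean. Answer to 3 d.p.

0.098

n = 7, Σ = 4271, M = 610.1429
Σ(x−M)² = 21656.857; s = √(21656.857/6) = 60.0789
CV = 60.0789 / 610.1429 = 0.09847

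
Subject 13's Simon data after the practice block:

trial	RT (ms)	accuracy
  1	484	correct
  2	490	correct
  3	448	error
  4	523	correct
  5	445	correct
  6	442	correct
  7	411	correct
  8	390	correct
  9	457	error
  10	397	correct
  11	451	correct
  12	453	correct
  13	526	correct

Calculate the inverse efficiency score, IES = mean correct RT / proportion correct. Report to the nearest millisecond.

Correct trials (n=11): 484, 490, 523, 445, 442, 411, 390, 397, 451, 453, 526
Mean correct RT = 5012/11 = 455.6364 ms
Proportion correct = 11/13
IES = 455.6364 / (11/13) = 538.479 ms

538 ms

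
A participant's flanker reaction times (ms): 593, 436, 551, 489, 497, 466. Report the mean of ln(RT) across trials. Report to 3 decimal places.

ln(RT): 6.3852, 6.0776, 6.3117, 6.1924, 6.2086, 6.1442
Σ ln(RT) = 37.3197
Mean = 37.3197/6 = 6.21995

6.220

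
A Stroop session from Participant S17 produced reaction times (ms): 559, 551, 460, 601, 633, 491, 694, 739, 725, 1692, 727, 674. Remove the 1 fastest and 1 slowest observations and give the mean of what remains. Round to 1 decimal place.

Sorted: 460, 491, 551, 559, 601, 633, 674, 694, 725, 727, 739, 1692
Drop lowest 1 (460) and highest 1 (1692)
Remaining (n=10): Σ = 6394, mean = 6394/10 = 639.400

639.4 ms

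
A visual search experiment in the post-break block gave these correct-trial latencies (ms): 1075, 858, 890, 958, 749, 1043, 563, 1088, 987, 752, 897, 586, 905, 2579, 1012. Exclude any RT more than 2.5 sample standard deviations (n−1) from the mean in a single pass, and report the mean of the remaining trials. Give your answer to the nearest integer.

883 ms

n = 15, ΣRT = 14942, M = 996.133
Σ(x−M)² = 3049079.73; s = √(3049079.73/14) = 466.681
Cutoffs: 996.133 ± 2.5·466.681 → [-170.6, 2162.8]
Outside: 2579 → excluded.
Retained (n=14): Σ = 12363, mean = 12363/14 = 883.071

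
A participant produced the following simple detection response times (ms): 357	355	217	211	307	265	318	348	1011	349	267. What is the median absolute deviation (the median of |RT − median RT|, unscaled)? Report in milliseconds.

39 ms

Sorted: 211, 217, 265, 267, 307, 318, 348, 349, 355, 357, 1011 → median = 318
|x − 318|: 39, 37, 101, 107, 11, 53, 0, 30, 693, 31, 51
Sorted deviations: 0, 11, 30, 31, 37, 39, 51, 53, 101, 107, 693 → MAD = 39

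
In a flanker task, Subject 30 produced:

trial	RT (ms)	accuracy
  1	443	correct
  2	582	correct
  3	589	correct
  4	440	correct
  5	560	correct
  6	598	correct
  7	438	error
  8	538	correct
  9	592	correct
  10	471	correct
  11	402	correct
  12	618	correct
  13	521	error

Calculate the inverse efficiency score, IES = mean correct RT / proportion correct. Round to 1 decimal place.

Correct trials (n=11): 443, 582, 589, 440, 560, 598, 538, 592, 471, 402, 618
Mean correct RT = 5833/11 = 530.2727 ms
Proportion correct = 11/13
IES = 530.2727 / (11/13) = 626.686 ms

626.7 ms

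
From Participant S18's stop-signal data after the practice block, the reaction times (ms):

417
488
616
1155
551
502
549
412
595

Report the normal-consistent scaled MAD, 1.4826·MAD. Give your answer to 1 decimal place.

90.4 ms

Sorted: 412, 417, 488, 502, 549, 551, 595, 616, 1155 → median = 549
|x − 549| sorted: 0, 2, 46, 47, 61, 67, 132, 137, 606 → MAD = 61
Robust SD ≈ 1.4826 × 61 = 90.439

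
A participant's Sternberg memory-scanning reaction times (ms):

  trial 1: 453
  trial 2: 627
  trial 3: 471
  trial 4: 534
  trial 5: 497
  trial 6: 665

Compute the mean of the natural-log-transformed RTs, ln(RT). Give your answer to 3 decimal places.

6.283

ln(RT): 6.1159, 6.4409, 6.1549, 6.2804, 6.2086, 6.4998
Σ ln(RT) = 37.7005
Mean = 37.7005/6 = 6.28341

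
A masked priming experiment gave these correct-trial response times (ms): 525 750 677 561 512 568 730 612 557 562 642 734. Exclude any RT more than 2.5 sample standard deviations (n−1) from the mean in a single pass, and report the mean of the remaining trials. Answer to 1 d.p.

n = 12, ΣRT = 7430, M = 619.167
Σ(x−M)² = 79991.67; s = √(79991.67/11) = 85.276
Cutoffs: 619.167 ± 2.5·85.276 → [406.0, 832.4]
No RTs fall outside the cutoffs; all 12 retained. Mean = 7430/12 = 619.167

619.2 ms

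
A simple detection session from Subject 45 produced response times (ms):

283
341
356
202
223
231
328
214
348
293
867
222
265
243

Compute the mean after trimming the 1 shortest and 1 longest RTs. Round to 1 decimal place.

Sorted: 202, 214, 222, 223, 231, 243, 265, 283, 293, 328, 341, 348, 356, 867
Drop lowest 1 (202) and highest 1 (867)
Remaining (n=12): Σ = 3347, mean = 3347/12 = 278.917

278.9 ms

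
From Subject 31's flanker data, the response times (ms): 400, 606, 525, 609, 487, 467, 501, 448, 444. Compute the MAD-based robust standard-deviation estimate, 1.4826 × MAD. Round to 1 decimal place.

57.8 ms

Sorted: 400, 444, 448, 467, 487, 501, 525, 606, 609 → median = 487
|x − 487| sorted: 0, 14, 20, 38, 39, 43, 87, 119, 122 → MAD = 39
Robust SD ≈ 1.4826 × 39 = 57.821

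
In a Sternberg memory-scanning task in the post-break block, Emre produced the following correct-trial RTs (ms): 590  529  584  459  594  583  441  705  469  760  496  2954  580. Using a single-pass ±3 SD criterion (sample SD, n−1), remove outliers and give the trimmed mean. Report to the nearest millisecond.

n = 13, ΣRT = 9744, M = 749.538
Σ(x−M)² = 5366499.23; s = √(5366499.23/12) = 668.736
Cutoffs: 749.538 ± 3·668.736 → [-1256.7, 2755.7]
Outside: 2954 → excluded.
Retained (n=12): Σ = 6790, mean = 6790/12 = 565.833

566 ms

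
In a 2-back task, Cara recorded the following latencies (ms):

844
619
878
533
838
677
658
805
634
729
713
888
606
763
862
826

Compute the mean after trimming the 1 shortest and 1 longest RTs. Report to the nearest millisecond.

Sorted: 533, 606, 619, 634, 658, 677, 713, 729, 763, 805, 826, 838, 844, 862, 878, 888
Drop lowest 1 (533) and highest 1 (888)
Remaining (n=14): Σ = 10452, mean = 10452/14 = 746.571

747 ms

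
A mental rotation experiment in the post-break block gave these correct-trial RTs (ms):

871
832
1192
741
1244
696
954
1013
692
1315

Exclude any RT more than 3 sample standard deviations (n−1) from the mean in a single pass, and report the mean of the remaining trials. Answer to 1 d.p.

955.0 ms

n = 10, ΣRT = 9550, M = 955.000
Σ(x−M)² = 476886.00; s = √(476886.00/9) = 230.190
Cutoffs: 955.000 ± 3·230.190 → [264.4, 1645.6]
No RTs fall outside the cutoffs; all 10 retained. Mean = 9550/10 = 955.000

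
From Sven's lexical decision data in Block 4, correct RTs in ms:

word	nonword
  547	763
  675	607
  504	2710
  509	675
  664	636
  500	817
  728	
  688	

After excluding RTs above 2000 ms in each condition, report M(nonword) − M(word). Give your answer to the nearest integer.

98 ms

nonword: exclude 2710
M(word) = 4815/8 = 601.875
M(nonword) = 3498/5 = 699.600
Difference = 699.600 − 601.875 = 97.725 ms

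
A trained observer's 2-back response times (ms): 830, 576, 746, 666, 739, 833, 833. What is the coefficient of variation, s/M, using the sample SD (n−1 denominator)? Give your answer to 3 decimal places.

0.131

n = 7, Σ = 5223, M = 746.1429
Σ(x−M)² = 57542.857; s = √(57542.857/6) = 97.9310
CV = 97.9310 / 746.1429 = 0.13125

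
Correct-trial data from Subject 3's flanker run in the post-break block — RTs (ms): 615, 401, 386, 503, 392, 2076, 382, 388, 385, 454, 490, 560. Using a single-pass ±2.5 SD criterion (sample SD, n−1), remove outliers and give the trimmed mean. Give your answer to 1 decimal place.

n = 12, ΣRT = 7032, M = 586.000
Σ(x−M)² = 2488228.00; s = √(2488228.00/11) = 475.608
Cutoffs: 586.000 ± 2.5·475.608 → [-603.0, 1775.0]
Outside: 2076 → excluded.
Retained (n=11): Σ = 4956, mean = 4956/11 = 450.545

450.5 ms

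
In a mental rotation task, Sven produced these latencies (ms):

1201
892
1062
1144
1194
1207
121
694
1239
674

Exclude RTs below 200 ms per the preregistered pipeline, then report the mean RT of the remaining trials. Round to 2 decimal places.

Excluded: 121
Retained (n=9): Σ = 9307
Mean = 9307/9 = 1034.1111

1034.11 ms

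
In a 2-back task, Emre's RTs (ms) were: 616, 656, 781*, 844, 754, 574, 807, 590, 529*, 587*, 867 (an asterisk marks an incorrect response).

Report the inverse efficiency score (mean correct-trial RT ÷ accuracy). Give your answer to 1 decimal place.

Correct trials (n=8): 616, 656, 844, 754, 574, 807, 590, 867
Mean correct RT = 5708/8 = 713.5000 ms
Proportion correct = 8/11
IES = 713.5000 / (8/11) = 981.062 ms

981.1 ms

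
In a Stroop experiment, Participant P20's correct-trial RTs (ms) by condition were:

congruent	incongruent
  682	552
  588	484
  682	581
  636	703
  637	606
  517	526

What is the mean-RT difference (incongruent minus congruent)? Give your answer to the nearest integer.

M(congruent) = 3742/6 = 623.667
M(incongruent) = 3452/6 = 575.333
Difference = 575.333 − 623.667 = -48.333 ms

-48 ms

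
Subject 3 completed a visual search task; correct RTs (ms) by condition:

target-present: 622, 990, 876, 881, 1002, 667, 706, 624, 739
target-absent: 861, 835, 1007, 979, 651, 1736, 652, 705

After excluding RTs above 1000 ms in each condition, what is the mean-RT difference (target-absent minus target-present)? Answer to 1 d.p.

17.4 ms

target-present: exclude 1002
target-absent: exclude 1007, 1736
M(target-present) = 6105/8 = 763.125
M(target-absent) = 4683/6 = 780.500
Difference = 780.500 − 763.125 = 17.375 ms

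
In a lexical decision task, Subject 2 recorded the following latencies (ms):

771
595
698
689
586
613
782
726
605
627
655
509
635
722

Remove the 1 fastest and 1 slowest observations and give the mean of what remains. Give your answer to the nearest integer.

Sorted: 509, 586, 595, 605, 613, 627, 635, 655, 689, 698, 722, 726, 771, 782
Drop lowest 1 (509) and highest 1 (782)
Remaining (n=12): Σ = 7922, mean = 7922/12 = 660.167

660 ms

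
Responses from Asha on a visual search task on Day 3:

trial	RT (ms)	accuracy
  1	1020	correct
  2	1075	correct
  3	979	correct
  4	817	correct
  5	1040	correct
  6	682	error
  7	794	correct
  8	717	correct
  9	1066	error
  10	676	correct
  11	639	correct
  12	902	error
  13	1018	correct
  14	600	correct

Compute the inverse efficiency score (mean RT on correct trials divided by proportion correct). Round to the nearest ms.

1085 ms

Correct trials (n=11): 1020, 1075, 979, 817, 1040, 794, 717, 676, 639, 1018, 600
Mean correct RT = 9375/11 = 852.2727 ms
Proportion correct = 11/14
IES = 852.2727 / (11/14) = 1084.711 ms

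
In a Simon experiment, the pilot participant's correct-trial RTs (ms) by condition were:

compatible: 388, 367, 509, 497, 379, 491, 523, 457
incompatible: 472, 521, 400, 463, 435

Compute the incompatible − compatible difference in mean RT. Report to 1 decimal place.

M(compatible) = 3611/8 = 451.375
M(incompatible) = 2291/5 = 458.200
Difference = 458.200 − 451.375 = 6.825 ms

6.8 ms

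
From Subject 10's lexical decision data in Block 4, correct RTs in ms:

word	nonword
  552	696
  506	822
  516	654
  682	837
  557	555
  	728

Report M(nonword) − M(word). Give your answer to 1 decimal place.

M(word) = 2813/5 = 562.600
M(nonword) = 4292/6 = 715.333
Difference = 715.333 − 562.600 = 152.733 ms

152.7 ms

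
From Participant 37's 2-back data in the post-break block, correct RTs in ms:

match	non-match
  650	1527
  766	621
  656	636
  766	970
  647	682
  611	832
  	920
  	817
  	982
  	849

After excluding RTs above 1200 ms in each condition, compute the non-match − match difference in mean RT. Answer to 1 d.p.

129.4 ms

non-match: exclude 1527
M(match) = 4096/6 = 682.667
M(non-match) = 7309/9 = 812.111
Difference = 812.111 − 682.667 = 129.444 ms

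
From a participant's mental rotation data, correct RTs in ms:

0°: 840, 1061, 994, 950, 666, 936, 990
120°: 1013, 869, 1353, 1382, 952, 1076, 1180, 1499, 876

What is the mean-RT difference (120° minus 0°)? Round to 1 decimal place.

M(0°) = 6437/7 = 919.571
M(120°) = 10200/9 = 1133.333
Difference = 1133.333 − 919.571 = 213.762 ms

213.8 ms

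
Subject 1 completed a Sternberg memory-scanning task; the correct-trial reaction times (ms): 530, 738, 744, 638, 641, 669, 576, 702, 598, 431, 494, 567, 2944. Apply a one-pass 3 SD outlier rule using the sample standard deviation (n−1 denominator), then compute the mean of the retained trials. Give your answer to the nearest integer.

n = 13, ΣRT = 10272, M = 790.154
Σ(x−M)² = 5128711.69; s = √(5128711.69/12) = 653.753
Cutoffs: 790.154 ± 3·653.753 → [-1171.1, 2751.4]
Outside: 2944 → excluded.
Retained (n=12): Σ = 7328, mean = 7328/12 = 610.667

611 ms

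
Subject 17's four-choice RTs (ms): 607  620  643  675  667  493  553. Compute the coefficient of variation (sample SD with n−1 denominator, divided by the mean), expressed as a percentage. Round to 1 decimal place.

10.7%

n = 7, Σ = 4258, M = 608.2857
Σ(x−M)² = 25589.429; s = √(25589.429/6) = 65.3062
CV = 65.3062 / 608.2857 = 0.10736 = 10.736%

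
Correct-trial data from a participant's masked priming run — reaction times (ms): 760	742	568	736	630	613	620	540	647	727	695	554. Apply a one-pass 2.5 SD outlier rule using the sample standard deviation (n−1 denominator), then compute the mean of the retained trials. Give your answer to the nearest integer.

n = 12, ΣRT = 7832, M = 652.667
Σ(x−M)² = 66546.67; s = √(66546.67/11) = 77.780
Cutoffs: 652.667 ± 2.5·77.780 → [458.2, 847.1]
No RTs fall outside the cutoffs; all 12 retained. Mean = 7832/12 = 652.667

653 ms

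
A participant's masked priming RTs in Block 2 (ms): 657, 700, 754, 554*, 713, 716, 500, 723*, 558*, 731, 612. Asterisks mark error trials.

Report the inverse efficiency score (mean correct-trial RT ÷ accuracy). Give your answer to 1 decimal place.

925.2 ms

Correct trials (n=8): 657, 700, 754, 713, 716, 500, 731, 612
Mean correct RT = 5383/8 = 672.8750 ms
Proportion correct = 8/11
IES = 672.8750 / (8/11) = 925.203 ms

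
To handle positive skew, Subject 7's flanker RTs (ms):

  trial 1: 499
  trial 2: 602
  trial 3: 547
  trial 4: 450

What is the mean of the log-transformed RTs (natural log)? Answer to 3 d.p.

6.257

ln(RT): 6.2126, 6.4003, 6.3044, 6.1092
Σ ln(RT) = 25.0266
Mean = 25.0266/4 = 6.25664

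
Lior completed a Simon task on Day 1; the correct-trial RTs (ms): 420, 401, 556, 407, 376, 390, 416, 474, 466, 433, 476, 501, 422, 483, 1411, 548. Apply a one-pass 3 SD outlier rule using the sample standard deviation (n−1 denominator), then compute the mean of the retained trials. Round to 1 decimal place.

n = 16, ΣRT = 8180, M = 511.250
Σ(x−M)² = 905989.00; s = √(905989.00/15) = 245.763
Cutoffs: 511.250 ± 3·245.763 → [-226.0, 1248.5]
Outside: 1411 → excluded.
Retained (n=15): Σ = 6769, mean = 6769/15 = 451.267

451.3 ms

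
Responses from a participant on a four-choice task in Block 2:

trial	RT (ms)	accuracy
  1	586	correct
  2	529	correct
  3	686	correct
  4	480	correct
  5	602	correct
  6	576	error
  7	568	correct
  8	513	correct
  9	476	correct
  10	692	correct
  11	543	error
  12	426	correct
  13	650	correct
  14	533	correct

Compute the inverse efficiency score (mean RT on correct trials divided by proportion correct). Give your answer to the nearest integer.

655 ms

Correct trials (n=12): 586, 529, 686, 480, 602, 568, 513, 476, 692, 426, 650, 533
Mean correct RT = 6741/12 = 561.7500 ms
Proportion correct = 12/14
IES = 561.7500 / (12/14) = 655.375 ms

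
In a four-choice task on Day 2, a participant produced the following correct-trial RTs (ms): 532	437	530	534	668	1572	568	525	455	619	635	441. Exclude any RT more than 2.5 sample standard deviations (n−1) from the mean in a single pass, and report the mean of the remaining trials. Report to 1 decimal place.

n = 12, ΣRT = 7516, M = 626.333
Σ(x−M)² = 1036076.67; s = √(1036076.67/11) = 306.902
Cutoffs: 626.333 ± 2.5·306.902 → [-140.9, 1393.6]
Outside: 1572 → excluded.
Retained (n=11): Σ = 5944, mean = 5944/11 = 540.364

540.4 ms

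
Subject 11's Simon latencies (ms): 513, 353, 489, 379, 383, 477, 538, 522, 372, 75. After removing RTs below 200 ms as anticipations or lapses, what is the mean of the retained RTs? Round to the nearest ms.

447 ms

Excluded: 75
Retained (n=9): Σ = 4026
Mean = 4026/9 = 447.3333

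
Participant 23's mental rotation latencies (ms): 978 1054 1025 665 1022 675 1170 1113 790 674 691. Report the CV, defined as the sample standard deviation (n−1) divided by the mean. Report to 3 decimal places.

n = 11, Σ = 9857, M = 896.0909
Σ(x−M)² = 391116.909; s = √(391116.909/10) = 197.7668
CV = 197.7668 / 896.0909 = 0.22070

0.221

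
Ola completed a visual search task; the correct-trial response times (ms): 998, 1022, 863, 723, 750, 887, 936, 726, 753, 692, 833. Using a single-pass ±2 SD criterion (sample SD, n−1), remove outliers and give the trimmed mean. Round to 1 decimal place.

834.8 ms

n = 11, ΣRT = 9183, M = 834.818
Σ(x−M)² = 134053.64; s = √(134053.64/10) = 115.782
Cutoffs: 834.818 ± 2·115.782 → [603.3, 1066.4]
No RTs fall outside the cutoffs; all 11 retained. Mean = 9183/11 = 834.818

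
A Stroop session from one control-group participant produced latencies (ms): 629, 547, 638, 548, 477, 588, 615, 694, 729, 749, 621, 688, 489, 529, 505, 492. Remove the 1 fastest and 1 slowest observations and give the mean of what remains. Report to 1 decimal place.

593.7 ms

Sorted: 477, 489, 492, 505, 529, 547, 548, 588, 615, 621, 629, 638, 688, 694, 729, 749
Drop lowest 1 (477) and highest 1 (749)
Remaining (n=14): Σ = 8312, mean = 8312/14 = 593.714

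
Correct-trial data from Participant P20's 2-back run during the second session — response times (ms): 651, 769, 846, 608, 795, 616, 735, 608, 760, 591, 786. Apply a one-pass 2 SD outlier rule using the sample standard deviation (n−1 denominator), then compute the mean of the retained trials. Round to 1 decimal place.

n = 11, ΣRT = 7765, M = 705.909
Σ(x−M)² = 85204.91; s = √(85204.91/10) = 92.307
Cutoffs: 705.909 ± 2·92.307 → [521.3, 890.5]
No RTs fall outside the cutoffs; all 11 retained. Mean = 7765/11 = 705.909

705.9 ms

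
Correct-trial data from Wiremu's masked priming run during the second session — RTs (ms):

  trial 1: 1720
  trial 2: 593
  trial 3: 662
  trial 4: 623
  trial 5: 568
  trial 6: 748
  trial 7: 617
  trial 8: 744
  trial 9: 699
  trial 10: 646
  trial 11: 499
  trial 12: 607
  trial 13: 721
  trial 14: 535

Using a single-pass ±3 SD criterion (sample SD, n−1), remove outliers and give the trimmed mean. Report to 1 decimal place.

635.5 ms

n = 14, ΣRT = 9982, M = 713.000
Σ(x−M)² = 1165042.00; s = √(1165042.00/13) = 299.364
Cutoffs: 713.000 ± 3·299.364 → [-185.1, 1611.1]
Outside: 1720 → excluded.
Retained (n=13): Σ = 8262, mean = 8262/13 = 635.538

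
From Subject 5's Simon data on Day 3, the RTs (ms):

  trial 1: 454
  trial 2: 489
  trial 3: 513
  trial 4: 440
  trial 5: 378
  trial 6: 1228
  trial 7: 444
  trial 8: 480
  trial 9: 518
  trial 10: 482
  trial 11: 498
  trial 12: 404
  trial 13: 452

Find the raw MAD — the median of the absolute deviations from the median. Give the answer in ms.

Sorted: 378, 404, 440, 444, 452, 454, 480, 482, 489, 498, 513, 518, 1228 → median = 480
|x − 480|: 26, 9, 33, 40, 102, 748, 36, 0, 38, 2, 18, 76, 28
Sorted deviations: 0, 2, 9, 18, 26, 28, 33, 36, 38, 40, 76, 102, 748 → MAD = 33

33 ms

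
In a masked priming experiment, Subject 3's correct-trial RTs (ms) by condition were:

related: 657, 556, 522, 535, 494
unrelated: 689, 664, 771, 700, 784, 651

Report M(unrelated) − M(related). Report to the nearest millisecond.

157 ms

M(related) = 2764/5 = 552.800
M(unrelated) = 4259/6 = 709.833
Difference = 709.833 − 552.800 = 157.033 ms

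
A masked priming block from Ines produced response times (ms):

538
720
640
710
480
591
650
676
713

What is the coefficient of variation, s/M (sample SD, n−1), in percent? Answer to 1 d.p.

n = 9, Σ = 5718, M = 635.3333
Σ(x−M)² = 56234.000; s = √(56234.000/8) = 83.8406
CV = 83.8406 / 635.3333 = 0.13196 = 13.196%

13.2%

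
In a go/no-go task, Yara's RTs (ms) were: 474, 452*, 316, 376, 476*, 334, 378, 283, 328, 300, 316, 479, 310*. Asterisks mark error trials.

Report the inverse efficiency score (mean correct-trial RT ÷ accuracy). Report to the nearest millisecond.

Correct trials (n=10): 474, 316, 376, 334, 378, 283, 328, 300, 316, 479
Mean correct RT = 3584/10 = 358.4000 ms
Proportion correct = 10/13
IES = 358.4000 / (10/13) = 465.920 ms

466 ms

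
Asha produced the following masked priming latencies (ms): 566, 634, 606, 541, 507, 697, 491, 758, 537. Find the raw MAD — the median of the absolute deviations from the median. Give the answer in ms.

59 ms

Sorted: 491, 507, 537, 541, 566, 606, 634, 697, 758 → median = 566
|x − 566|: 0, 68, 40, 25, 59, 131, 75, 192, 29
Sorted deviations: 0, 25, 29, 40, 59, 68, 75, 131, 192 → MAD = 59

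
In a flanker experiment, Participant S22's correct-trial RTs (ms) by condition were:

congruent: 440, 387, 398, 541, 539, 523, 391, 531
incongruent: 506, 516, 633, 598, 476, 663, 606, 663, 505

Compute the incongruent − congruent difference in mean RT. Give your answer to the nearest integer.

M(congruent) = 3750/8 = 468.750
M(incongruent) = 5166/9 = 574.000
Difference = 574.000 − 468.750 = 105.250 ms

105 ms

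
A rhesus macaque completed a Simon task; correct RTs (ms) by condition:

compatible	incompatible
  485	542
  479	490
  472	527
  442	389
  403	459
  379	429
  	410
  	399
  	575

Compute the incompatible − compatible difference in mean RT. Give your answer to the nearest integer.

26 ms

M(compatible) = 2660/6 = 443.333
M(incompatible) = 4220/9 = 468.889
Difference = 468.889 − 443.333 = 25.556 ms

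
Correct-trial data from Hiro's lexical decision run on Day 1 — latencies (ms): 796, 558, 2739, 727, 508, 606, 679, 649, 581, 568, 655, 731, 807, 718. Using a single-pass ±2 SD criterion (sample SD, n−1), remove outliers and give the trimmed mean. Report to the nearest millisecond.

n = 14, ΣRT = 11322, M = 808.714
Σ(x−M)² = 4117252.86; s = √(4117252.86/13) = 562.771
Cutoffs: 808.714 ± 2·562.771 → [-316.8, 1934.3]
Outside: 2739 → excluded.
Retained (n=13): Σ = 8583, mean = 8583/13 = 660.231

660 ms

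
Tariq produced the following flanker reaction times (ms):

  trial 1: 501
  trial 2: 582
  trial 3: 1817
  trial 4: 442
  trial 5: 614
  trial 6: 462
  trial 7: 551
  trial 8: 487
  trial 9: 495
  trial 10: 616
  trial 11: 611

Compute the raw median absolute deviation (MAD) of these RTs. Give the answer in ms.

63 ms

Sorted: 442, 462, 487, 495, 501, 551, 582, 611, 614, 616, 1817 → median = 551
|x − 551|: 50, 31, 1266, 109, 63, 89, 0, 64, 56, 65, 60
Sorted deviations: 0, 31, 50, 56, 60, 63, 64, 65, 89, 109, 1266 → MAD = 63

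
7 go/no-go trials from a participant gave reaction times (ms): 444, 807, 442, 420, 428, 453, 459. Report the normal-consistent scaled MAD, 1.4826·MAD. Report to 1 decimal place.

22.2 ms

Sorted: 420, 428, 442, 444, 453, 459, 807 → median = 444
|x − 444| sorted: 0, 2, 9, 15, 16, 24, 363 → MAD = 15
Robust SD ≈ 1.4826 × 15 = 22.239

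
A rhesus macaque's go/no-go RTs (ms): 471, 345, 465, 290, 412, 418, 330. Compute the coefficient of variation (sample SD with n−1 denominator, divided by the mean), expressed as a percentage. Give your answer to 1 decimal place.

n = 7, Σ = 2731, M = 390.1429
Σ(x−M)² = 29078.857; s = √(29078.857/6) = 69.6166
CV = 69.6166 / 390.1429 = 0.17844 = 17.844%

17.8%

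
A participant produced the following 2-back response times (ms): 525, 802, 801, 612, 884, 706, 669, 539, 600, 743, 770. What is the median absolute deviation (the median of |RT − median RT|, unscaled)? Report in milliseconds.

95 ms

Sorted: 525, 539, 600, 612, 669, 706, 743, 770, 801, 802, 884 → median = 706
|x − 706|: 181, 96, 95, 94, 178, 0, 37, 167, 106, 37, 64
Sorted deviations: 0, 37, 37, 64, 94, 95, 96, 106, 167, 178, 181 → MAD = 95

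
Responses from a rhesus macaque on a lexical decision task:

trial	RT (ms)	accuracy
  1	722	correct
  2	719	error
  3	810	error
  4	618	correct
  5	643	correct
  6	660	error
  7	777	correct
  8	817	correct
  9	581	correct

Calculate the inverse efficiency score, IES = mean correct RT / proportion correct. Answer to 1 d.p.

1039.5 ms

Correct trials (n=6): 722, 618, 643, 777, 817, 581
Mean correct RT = 4158/6 = 693.0000 ms
Proportion correct = 6/9
IES = 693.0000 / (6/9) = 1039.500 ms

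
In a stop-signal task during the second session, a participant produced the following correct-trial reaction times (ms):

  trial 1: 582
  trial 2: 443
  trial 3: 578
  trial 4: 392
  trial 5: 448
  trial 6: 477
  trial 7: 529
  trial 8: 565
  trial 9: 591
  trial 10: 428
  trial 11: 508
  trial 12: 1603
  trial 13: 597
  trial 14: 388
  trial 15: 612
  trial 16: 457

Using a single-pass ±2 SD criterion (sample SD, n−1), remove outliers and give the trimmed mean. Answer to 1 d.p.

n = 16, ΣRT = 9198, M = 574.875
Σ(x−M)² = 1212803.75; s = √(1212803.75/15) = 284.348
Cutoffs: 574.875 ± 2·284.348 → [6.2, 1143.6]
Outside: 1603 → excluded.
Retained (n=15): Σ = 7595, mean = 7595/15 = 506.333

506.3 ms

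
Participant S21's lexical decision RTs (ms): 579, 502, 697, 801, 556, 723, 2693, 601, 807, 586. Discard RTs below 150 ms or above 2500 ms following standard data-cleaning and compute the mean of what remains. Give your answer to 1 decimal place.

Excluded: 2693
Retained (n=9): Σ = 5852
Mean = 5852/9 = 650.2222

650.2 ms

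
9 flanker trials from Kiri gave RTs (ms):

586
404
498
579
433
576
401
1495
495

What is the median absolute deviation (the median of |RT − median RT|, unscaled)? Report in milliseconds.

Sorted: 401, 404, 433, 495, 498, 576, 579, 586, 1495 → median = 498
|x − 498|: 88, 94, 0, 81, 65, 78, 97, 997, 3
Sorted deviations: 0, 3, 65, 78, 81, 88, 94, 97, 997 → MAD = 81

81 ms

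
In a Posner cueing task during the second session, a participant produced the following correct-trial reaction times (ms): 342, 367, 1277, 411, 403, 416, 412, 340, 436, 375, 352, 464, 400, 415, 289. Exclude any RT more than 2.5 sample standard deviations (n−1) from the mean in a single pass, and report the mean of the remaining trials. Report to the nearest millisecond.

n = 15, ΣRT = 6699, M = 446.600
Σ(x−M)² = 766005.60; s = √(766005.60/14) = 233.912
Cutoffs: 446.600 ± 2.5·233.912 → [-138.2, 1031.4]
Outside: 1277 → excluded.
Retained (n=14): Σ = 5422, mean = 5422/14 = 387.286

387 ms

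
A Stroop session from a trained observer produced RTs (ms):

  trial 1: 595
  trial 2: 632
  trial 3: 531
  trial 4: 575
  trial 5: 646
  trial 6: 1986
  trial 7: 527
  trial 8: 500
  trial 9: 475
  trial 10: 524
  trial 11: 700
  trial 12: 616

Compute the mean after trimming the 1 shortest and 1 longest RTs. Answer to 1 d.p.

584.6 ms

Sorted: 475, 500, 524, 527, 531, 575, 595, 616, 632, 646, 700, 1986
Drop lowest 1 (475) and highest 1 (1986)
Remaining (n=10): Σ = 5846, mean = 5846/10 = 584.600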